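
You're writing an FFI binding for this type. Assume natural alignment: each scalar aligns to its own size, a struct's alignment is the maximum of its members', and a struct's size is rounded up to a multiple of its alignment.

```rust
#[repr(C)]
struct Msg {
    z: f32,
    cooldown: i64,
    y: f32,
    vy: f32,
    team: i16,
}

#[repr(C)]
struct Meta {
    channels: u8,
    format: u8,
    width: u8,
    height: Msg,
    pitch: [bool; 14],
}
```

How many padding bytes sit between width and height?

5

Msg: 0..4  z  (4B, 4-aligned); 4..8  -- padding (4B); 8..16  cooldown  (8B, 8-aligned); 16..20  y  (4B, 4-aligned); 20..24  vy  (4B, 4-aligned); 24..26  team  (2B, 2-aligned); 26..32  -- tail padding (6B); sizeof = 32, alignof = 8
0..1  channels  (1B, 1-aligned)
1..2  format  (1B, 1-aligned)
2..3  width  (1B, 1-aligned)
3..8  -- padding (5B)
8..40  height  (32B, 8-aligned)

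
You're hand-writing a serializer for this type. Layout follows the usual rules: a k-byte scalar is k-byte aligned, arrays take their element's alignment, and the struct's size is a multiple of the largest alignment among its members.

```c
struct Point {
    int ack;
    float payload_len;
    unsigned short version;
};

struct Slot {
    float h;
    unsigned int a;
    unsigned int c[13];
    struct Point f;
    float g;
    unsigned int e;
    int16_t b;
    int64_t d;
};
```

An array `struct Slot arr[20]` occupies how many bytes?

Point: @0: ack [4B, align 4] → 4; @4: payload_len [4B, align 4] → 8; @8: version [2B, align 2] → 10; +2 tail pad (align 4); size 12, align 4
@0: h [4B, align 4] → 4
@4: a [4B, align 4] → 8
@8: c [52B, align 4] → 60
@60: f [12B, align 4] → 72
@72: g [4B, align 4] → 76
@76: e [4B, align 4] → 80
@80: b [2B, align 2] → 82
+6 pad (align 8)
@88: d [8B, align 8] → 96
size 96, align 8
array of 20: 20 × 96 = 1920

1920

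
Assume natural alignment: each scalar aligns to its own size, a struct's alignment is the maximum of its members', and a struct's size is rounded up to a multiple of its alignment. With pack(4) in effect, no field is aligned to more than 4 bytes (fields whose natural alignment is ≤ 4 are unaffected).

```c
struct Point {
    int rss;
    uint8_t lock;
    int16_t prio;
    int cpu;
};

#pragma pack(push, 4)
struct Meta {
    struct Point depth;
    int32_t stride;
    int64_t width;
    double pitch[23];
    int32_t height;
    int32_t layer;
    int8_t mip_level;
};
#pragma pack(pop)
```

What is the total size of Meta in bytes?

Point: 0..4  rss  (4B, 4-aligned); 4..5  lock  (1B, 1-aligned); 5..6  -- padding (1B); 6..8  prio  (2B, 2-aligned); 8..12  cpu  (4B, 4-aligned); sizeof = 12, alignof = 4
0..12  depth  (12B, 4-aligned)
12..16  stride  (4B, 4-aligned)
16..24  width  (8B, 4-aligned)
24..208  pitch  (184B, 4-aligned)
208..212  height  (4B, 4-aligned)
212..216  layer  (4B, 4-aligned)
216..217  mip_level  (1B, 1-aligned)
217..220  -- tail padding (3B)
sizeof = 220, alignof = 4

220 bytes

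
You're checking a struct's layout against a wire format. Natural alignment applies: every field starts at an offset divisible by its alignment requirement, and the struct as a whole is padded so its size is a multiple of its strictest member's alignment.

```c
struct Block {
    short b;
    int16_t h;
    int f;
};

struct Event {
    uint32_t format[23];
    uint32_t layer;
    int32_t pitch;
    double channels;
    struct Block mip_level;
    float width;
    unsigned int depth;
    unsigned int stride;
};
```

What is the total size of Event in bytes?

136

Block: @0: b [2B, align 2] → 2; @2: h [2B, align 2] → 4; @4: f [4B, align 4] → 8; size 8, align 4
@0: format [92B, align 4] → 92
@92: layer [4B, align 4] → 96
@96: pitch [4B, align 4] → 100
+4 pad (align 8)
@104: channels [8B, align 8] → 112
@112: mip_level [8B, align 4] → 120
@120: width [4B, align 4] → 124
@124: depth [4B, align 4] → 128
@128: stride [4B, align 4] → 132
+4 tail pad (align 8)
size 136, align 8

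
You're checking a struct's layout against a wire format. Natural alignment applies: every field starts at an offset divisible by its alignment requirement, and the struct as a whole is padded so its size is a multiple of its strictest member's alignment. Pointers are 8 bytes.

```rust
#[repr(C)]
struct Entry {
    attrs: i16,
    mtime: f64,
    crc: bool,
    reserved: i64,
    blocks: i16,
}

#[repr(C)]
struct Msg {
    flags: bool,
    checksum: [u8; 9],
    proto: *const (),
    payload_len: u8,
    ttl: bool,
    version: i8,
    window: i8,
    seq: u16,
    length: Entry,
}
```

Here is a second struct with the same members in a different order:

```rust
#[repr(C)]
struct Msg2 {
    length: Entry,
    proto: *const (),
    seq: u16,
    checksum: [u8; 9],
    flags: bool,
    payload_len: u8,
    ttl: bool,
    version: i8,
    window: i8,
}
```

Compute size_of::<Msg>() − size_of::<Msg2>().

Entry: 0..2  attrs  (2B, 2-aligned); 2..8  -- padding (6B); 8..16  mtime  (8B, 8-aligned); 16..17  crc  (1B, 1-aligned); 17..24  -- padding (7B); 24..32  reserved  (8B, 8-aligned); 32..34  blocks  (2B, 2-aligned); 34..40  -- tail padding (6B); sizeof = 40, alignof = 8
0..1  flags  (1B, 1-aligned)
1..10  checksum  (9B, 1-aligned)
10..16  -- padding (6B)
16..24  proto  (8B, 8-aligned)
24..25  payload_len  (1B, 1-aligned)
25..26  ttl  (1B, 1-aligned)
26..27  version  (1B, 1-aligned)
27..28  window  (1B, 1-aligned)
28..30  seq  (2B, 2-aligned)
30..32  -- padding (2B)
32..72  length  (40B, 8-aligned)
sizeof = 72, alignof = 8
— Msg2 —
0..40  length  (40B, 8-aligned)
40..48  proto  (8B, 8-aligned)
48..50  seq  (2B, 2-aligned)
50..59  checksum  (9B, 1-aligned)
59..60  flags  (1B, 1-aligned)
60..61  payload_len  (1B, 1-aligned)
61..62  ttl  (1B, 1-aligned)
62..63  version  (1B, 1-aligned)
63..64  window  (1B, 1-aligned)
sizeof = 64, alignof = 8
72 − 64 = 8

8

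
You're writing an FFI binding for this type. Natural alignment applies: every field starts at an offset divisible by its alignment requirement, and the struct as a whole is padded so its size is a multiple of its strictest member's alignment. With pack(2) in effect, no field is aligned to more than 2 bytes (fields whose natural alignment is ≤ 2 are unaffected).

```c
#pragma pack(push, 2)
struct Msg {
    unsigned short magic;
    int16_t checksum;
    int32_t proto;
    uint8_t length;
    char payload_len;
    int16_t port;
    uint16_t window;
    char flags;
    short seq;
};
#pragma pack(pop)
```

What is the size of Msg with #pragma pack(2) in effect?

18

0..2  magic  (2B, 2-aligned)
2..4  checksum  (2B, 2-aligned)
4..8  proto  (4B, 2-aligned)
8..9  length  (1B, 1-aligned)
9..10  payload_len  (1B, 1-aligned)
10..12  port  (2B, 2-aligned)
12..14  window  (2B, 2-aligned)
14..15  flags  (1B, 1-aligned)
15..16  -- padding (1B)
16..18  seq  (2B, 2-aligned)
sizeof = 18, alignof = 2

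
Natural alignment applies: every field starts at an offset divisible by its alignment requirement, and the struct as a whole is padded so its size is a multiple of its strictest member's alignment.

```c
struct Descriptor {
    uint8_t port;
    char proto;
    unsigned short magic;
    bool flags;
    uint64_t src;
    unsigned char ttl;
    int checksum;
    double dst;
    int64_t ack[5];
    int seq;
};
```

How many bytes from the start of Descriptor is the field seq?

@0: port [1B, align 1] → 1
@1: proto [1B, align 1] → 2
@2: magic [2B, align 2] → 4
@4: flags [1B, align 1] → 5
+3 pad (align 8)
@8: src [8B, align 8] → 16
@16: ttl [1B, align 1] → 17
+3 pad (align 4)
@20: checksum [4B, align 4] → 24
@24: dst [8B, align 8] → 32
@32: ack [40B, align 8] → 72
@72: seq [4B, align 4] → 76

72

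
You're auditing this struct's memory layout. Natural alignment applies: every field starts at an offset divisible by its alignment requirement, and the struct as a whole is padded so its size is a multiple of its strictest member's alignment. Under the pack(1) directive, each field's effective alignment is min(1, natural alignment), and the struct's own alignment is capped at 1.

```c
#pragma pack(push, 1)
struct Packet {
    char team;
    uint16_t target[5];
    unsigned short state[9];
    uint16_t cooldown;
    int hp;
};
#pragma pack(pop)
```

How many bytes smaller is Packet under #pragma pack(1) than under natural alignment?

1

natural layout:
  0..1  team  (1B, 1-aligned)
  1..2  -- padding (1B)
  2..12  target  (10B, 2-aligned)
  12..30  state  (18B, 2-aligned)
  30..32  cooldown  (2B, 2-aligned)
  32..36  hp  (4B, 4-aligned)
  sizeof = 36, alignof = 4
packed(1) layout:
  0..1  team  (1B, 1-aligned)
  1..11  target  (10B, 1-aligned)
  11..29  state  (18B, 1-aligned)
  29..31  cooldown  (2B, 1-aligned)
  31..35  hp  (4B, 1-aligned)
  sizeof = 35, alignof = 1
36 − 35 = 1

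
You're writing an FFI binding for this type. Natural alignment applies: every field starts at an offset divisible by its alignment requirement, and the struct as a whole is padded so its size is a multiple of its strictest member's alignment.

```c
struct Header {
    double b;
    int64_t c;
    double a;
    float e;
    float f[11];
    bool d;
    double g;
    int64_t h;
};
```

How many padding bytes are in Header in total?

7

b at 0 (size 8, align 8) → ends 8
c at 8 (size 8, align 8) → ends 16
a at 16 (size 8, align 8) → ends 24
e at 24 (size 4, align 4) → ends 28
f at 28 (size 44, align 4) → ends 72
d at 72 (size 1, align 1) → ends 73
pad 7 to align 8 for g
g at 80 (size 8, align 8) → ends 88
h at 88 (size 8, align 8) → ends 96
total 96 bytes, alignment 8
data bytes 89, size 96 → padding 7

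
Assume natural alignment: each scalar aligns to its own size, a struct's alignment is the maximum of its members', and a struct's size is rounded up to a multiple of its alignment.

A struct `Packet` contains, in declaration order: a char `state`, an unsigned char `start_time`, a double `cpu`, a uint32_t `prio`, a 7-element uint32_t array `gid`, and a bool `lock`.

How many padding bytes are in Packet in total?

state at 0 (size 1, align 1) → ends 1
start_time at 1 (size 1, align 1) → ends 2
pad 6 to align 8 for cpu
cpu at 8 (size 8, align 8) → ends 16
prio at 16 (size 4, align 4) → ends 20
gid at 20 (size 28, align 4) → ends 48
lock at 48 (size 1, align 1) → ends 49
tail pad 7 to reach multiple of 8
total 56 bytes, alignment 8
data bytes 43, size 56 → padding 13

13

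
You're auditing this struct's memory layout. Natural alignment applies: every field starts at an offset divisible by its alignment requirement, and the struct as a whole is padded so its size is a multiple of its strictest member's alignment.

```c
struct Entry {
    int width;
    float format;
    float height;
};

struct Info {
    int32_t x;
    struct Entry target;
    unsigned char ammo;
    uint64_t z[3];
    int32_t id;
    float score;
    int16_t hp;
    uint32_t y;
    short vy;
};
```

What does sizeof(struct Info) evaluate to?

72

Entry: width at 0 (size 4, align 4) → ends 4; format at 4 (size 4, align 4) → ends 8; height at 8 (size 4, align 4) → ends 12; total 12 bytes, alignment 4
x at 0 (size 4, align 4) → ends 4
target at 4 (size 12, align 4) → ends 16
ammo at 16 (size 1, align 1) → ends 17
pad 7 to align 8 for z
z at 24 (size 24, align 8) → ends 48
id at 48 (size 4, align 4) → ends 52
score at 52 (size 4, align 4) → ends 56
hp at 56 (size 2, align 2) → ends 58
pad 2 to align 4 for y
y at 60 (size 4, align 4) → ends 64
vy at 64 (size 2, align 2) → ends 66
tail pad 6 to reach multiple of 8
total 72 bytes, alignment 8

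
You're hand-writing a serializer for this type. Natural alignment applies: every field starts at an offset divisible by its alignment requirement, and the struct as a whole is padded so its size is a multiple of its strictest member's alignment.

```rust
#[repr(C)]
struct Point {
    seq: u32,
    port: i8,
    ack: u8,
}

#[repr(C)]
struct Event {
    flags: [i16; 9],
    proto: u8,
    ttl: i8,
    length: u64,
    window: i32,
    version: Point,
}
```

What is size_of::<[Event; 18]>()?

864

Point: 0..4  seq  (4B, 4-aligned); 4..5  port  (1B, 1-aligned); 5..6  ack  (1B, 1-aligned); 6..8  -- tail padding (2B); sizeof = 8, alignof = 4
0..18  flags  (18B, 2-aligned)
18..19  proto  (1B, 1-aligned)
19..20  ttl  (1B, 1-aligned)
20..24  -- padding (4B)
24..32  length  (8B, 8-aligned)
32..36  window  (4B, 4-aligned)
36..44  version  (8B, 4-aligned)
44..48  -- tail padding (4B)
sizeof = 48, alignof = 8
array of 18: 18 × 48 = 864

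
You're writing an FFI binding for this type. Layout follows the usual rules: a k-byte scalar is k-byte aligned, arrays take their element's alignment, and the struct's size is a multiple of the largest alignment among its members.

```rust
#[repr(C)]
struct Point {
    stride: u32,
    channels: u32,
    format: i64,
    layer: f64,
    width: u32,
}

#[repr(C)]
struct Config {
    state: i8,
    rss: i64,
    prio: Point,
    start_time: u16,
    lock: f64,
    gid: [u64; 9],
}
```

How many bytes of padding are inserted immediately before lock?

6

Point: @0: stride [4B, align 4] → 4; @4: channels [4B, align 4] → 8; @8: format [8B, align 8] → 16; @16: layer [8B, align 8] → 24; @24: width [4B, align 4] → 28; +4 tail pad (align 8); size 32, align 8
@0: state [1B, align 1] → 1
+7 pad (align 8)
@8: rss [8B, align 8] → 16
@16: prio [32B, align 8] → 48
@48: start_time [2B, align 2] → 50
+6 pad (align 8)
@56: lock [8B, align 8] → 64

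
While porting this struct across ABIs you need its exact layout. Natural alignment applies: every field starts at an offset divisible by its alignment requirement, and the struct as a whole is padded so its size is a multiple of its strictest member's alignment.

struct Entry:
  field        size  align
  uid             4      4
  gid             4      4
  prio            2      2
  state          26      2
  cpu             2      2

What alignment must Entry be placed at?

member alignments: uid=4, gid=4, prio=2, state=2, cpu=2
max = 4

4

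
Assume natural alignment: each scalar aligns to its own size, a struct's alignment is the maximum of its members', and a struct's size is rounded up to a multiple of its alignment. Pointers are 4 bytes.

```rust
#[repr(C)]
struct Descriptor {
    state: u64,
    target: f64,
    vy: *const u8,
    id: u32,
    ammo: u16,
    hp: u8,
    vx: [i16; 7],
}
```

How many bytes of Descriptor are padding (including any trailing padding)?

state at 0 (size 8, align 8) → ends 8
target at 8 (size 8, align 8) → ends 16
vy at 16 (size 4, align 4) → ends 20
id at 20 (size 4, align 4) → ends 24
ammo at 24 (size 2, align 2) → ends 26
hp at 26 (size 1, align 1) → ends 27
pad 1 to align 2 for vx
vx at 28 (size 14, align 2) → ends 42
tail pad 6 to reach multiple of 8
total 48 bytes, alignment 8
data bytes 41, size 48 → padding 7

7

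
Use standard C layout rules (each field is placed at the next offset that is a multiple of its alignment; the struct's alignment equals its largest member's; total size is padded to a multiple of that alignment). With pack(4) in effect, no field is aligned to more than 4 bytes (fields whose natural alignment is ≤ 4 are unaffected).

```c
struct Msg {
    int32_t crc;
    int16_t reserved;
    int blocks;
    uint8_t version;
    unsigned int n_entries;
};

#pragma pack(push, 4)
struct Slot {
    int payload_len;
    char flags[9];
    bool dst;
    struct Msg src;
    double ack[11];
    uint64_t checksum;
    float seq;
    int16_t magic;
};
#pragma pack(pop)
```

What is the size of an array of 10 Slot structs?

Msg: 0..4  crc  (4B, 4-aligned); 4..6  reserved  (2B, 2-aligned); 6..8  -- padding (2B); 8..12  blocks  (4B, 4-aligned); 12..13  version  (1B, 1-aligned); 13..16  -- padding (3B); 16..20  n_entries  (4B, 4-aligned); sizeof = 20, alignof = 4
0..4  payload_len  (4B, 4-aligned)
4..13  flags  (9B, 1-aligned)
13..14  dst  (1B, 1-aligned)
14..16  -- padding (2B)
16..36  src  (20B, 4-aligned)
36..124  ack  (88B, 4-aligned)
124..132  checksum  (8B, 4-aligned)
132..136  seq  (4B, 4-aligned)
136..138  magic  (2B, 2-aligned)
138..140  -- tail padding (2B)
sizeof = 140, alignof = 4
array of 10: 10 × 140 = 1400

1400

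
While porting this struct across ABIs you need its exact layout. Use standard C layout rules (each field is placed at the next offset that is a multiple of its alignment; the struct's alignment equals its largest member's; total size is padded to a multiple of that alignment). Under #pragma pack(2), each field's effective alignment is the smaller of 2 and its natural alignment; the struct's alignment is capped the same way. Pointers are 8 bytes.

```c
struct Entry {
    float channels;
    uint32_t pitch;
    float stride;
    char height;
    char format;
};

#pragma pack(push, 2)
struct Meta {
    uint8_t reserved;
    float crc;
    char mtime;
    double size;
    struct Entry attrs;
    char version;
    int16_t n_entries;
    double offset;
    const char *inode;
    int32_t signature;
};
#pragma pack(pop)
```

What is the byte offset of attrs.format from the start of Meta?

Entry: 0..4  channels  (4B, 4-aligned); 4..8  pitch  (4B, 4-aligned); 8..12  stride  (4B, 4-aligned); 12..13  height  (1B, 1-aligned); 13..14  format  (1B, 1-aligned); 14..16  -- tail padding (2B); sizeof = 16, alignof = 4
0..1  reserved  (1B, 1-aligned)
1..2  -- padding (1B)
2..6  crc  (4B, 2-aligned)
6..7  mtime  (1B, 1-aligned)
7..8  -- padding (1B)
8..16  size  (8B, 2-aligned)
16..32  attrs  (16B, 2-aligned)
within Entry: format at 13
16 + 13 = 29

29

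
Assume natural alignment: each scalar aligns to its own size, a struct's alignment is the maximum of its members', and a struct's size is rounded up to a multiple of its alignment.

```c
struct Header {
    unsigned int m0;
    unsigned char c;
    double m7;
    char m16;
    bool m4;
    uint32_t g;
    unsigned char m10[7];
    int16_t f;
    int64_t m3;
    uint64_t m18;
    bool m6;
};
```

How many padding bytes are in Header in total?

19

0..4  m0  (4B, 4-aligned)
4..5  c  (1B, 1-aligned)
5..8  -- padding (3B)
8..16  m7  (8B, 8-aligned)
16..17  m16  (1B, 1-aligned)
17..18  m4  (1B, 1-aligned)
18..20  -- padding (2B)
20..24  g  (4B, 4-aligned)
24..31  m10  (7B, 1-aligned)
31..32  -- padding (1B)
32..34  f  (2B, 2-aligned)
34..40  -- padding (6B)
40..48  m3  (8B, 8-aligned)
48..56  m18  (8B, 8-aligned)
56..57  m6  (1B, 1-aligned)
57..64  -- tail padding (7B)
sizeof = 64, alignof = 8
data bytes 45, size 64 → padding 19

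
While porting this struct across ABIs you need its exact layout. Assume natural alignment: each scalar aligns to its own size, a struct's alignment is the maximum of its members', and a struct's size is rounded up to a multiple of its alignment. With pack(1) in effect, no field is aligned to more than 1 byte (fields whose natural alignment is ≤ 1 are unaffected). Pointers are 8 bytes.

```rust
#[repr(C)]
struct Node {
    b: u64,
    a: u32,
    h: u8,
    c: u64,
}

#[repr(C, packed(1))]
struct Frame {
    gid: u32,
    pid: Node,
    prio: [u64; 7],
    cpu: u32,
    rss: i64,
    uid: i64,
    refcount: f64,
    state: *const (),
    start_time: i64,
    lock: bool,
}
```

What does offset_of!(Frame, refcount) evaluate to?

Node: 0..8  b  (8B, 8-aligned); 8..12  a  (4B, 4-aligned); 12..13  h  (1B, 1-aligned); 13..16  -- padding (3B); 16..24  c  (8B, 8-aligned); sizeof = 24, alignof = 8
0..4  gid  (4B, 1-aligned)
4..28  pid  (24B, 1-aligned)
28..84  prio  (56B, 1-aligned)
84..88  cpu  (4B, 1-aligned)
88..96  rss  (8B, 1-aligned)
96..104  uid  (8B, 1-aligned)
104..112  refcount  (8B, 1-aligned)

104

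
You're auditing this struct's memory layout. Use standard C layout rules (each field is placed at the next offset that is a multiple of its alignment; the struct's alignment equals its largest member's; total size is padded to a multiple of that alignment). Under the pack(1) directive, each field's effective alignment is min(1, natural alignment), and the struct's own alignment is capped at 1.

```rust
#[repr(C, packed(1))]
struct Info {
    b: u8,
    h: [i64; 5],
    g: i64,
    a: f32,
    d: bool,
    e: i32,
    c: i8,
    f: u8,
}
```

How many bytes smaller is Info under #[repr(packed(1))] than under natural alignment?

12

natural layout:
  b at 0 (size 1, align 1) → ends 1
  pad 7 to align 8 for h
  h at 8 (size 40, align 8) → ends 48
  g at 48 (size 8, align 8) → ends 56
  a at 56 (size 4, align 4) → ends 60
  d at 60 (size 1, align 1) → ends 61
  pad 3 to align 4 for e
  e at 64 (size 4, align 4) → ends 68
  c at 68 (size 1, align 1) → ends 69
  f at 69 (size 1, align 1) → ends 70
  tail pad 2 to reach multiple of 8
  total 72 bytes, alignment 8
packed(1) layout:
  b at 0 (size 1, align 1) → ends 1
  h at 1 (size 40, align 1) → ends 41
  g at 41 (size 8, align 1) → ends 49
  a at 49 (size 4, align 1) → ends 53
  d at 53 (size 1, align 1) → ends 54
  e at 54 (size 4, align 1) → ends 58
  c at 58 (size 1, align 1) → ends 59
  f at 59 (size 1, align 1) → ends 60
  total 60 bytes, alignment 1
72 − 60 = 12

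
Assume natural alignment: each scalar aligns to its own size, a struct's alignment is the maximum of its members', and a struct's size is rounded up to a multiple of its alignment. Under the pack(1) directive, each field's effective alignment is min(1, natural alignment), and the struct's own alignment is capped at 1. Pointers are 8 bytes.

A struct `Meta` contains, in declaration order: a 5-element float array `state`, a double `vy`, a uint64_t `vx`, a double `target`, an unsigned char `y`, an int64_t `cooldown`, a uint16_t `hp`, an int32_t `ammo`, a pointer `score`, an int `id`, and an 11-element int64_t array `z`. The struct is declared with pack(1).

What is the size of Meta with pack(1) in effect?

159

state at 0 (size 20, align 1) → ends 20
vy at 20 (size 8, align 1) → ends 28
vx at 28 (size 8, align 1) → ends 36
target at 36 (size 8, align 1) → ends 44
y at 44 (size 1, align 1) → ends 45
cooldown at 45 (size 8, align 1) → ends 53
hp at 53 (size 2, align 1) → ends 55
ammo at 55 (size 4, align 1) → ends 59
score at 59 (size 8, align 1) → ends 67
id at 67 (size 4, align 1) → ends 71
z at 71 (size 88, align 1) → ends 159
total 159 bytes, alignment 1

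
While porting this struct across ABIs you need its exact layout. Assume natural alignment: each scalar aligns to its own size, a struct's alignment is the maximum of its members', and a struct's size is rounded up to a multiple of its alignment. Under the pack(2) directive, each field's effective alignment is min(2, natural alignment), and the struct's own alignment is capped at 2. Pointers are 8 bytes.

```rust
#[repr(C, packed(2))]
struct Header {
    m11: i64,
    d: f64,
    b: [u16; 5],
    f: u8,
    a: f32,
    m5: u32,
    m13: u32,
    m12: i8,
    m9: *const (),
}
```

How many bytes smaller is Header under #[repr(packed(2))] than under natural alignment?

natural layout:
  m11 at 0 (size 8, align 8) → ends 8
  d at 8 (size 8, align 8) → ends 16
  b at 16 (size 10, align 2) → ends 26
  f at 26 (size 1, align 1) → ends 27
  pad 1 to align 4 for a
  a at 28 (size 4, align 4) → ends 32
  m5 at 32 (size 4, align 4) → ends 36
  m13 at 36 (size 4, align 4) → ends 40
  m12 at 40 (size 1, align 1) → ends 41
  pad 7 to align 8 for m9
  m9 at 48 (size 8, align 8) → ends 56
  total 56 bytes, alignment 8
packed(2) layout:
  m11 at 0 (size 8, align 2) → ends 8
  d at 8 (size 8, align 2) → ends 16
  b at 16 (size 10, align 2) → ends 26
  f at 26 (size 1, align 1) → ends 27
  pad 1 to align 2 for a
  a at 28 (size 4, align 2) → ends 32
  m5 at 32 (size 4, align 2) → ends 36
  m13 at 36 (size 4, align 2) → ends 40
  m12 at 40 (size 1, align 1) → ends 41
  pad 1 to align 2 for m9
  m9 at 42 (size 8, align 2) → ends 50
  total 50 bytes, alignment 2
56 − 50 = 6

6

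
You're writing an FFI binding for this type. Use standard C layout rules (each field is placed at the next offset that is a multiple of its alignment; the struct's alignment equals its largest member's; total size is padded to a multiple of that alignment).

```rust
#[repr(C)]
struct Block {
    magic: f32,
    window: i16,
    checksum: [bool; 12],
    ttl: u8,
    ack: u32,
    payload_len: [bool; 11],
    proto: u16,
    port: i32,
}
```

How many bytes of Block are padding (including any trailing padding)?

@0: magic [4B, align 4] → 4
@4: window [2B, align 2] → 6
@6: checksum [12B, align 1] → 18
@18: ttl [1B, align 1] → 19
+1 pad (align 4)
@20: ack [4B, align 4] → 24
@24: payload_len [11B, align 1] → 35
+1 pad (align 2)
@36: proto [2B, align 2] → 38
+2 pad (align 4)
@40: port [4B, align 4] → 44
size 44, align 4
data bytes 40, size 44 → padding 4

4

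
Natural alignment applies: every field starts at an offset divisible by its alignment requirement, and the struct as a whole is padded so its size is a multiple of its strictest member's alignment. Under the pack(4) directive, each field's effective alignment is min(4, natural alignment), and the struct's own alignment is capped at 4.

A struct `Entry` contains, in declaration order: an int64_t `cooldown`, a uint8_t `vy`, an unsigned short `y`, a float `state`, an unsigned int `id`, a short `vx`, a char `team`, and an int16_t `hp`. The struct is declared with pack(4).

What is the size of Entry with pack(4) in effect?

28

cooldown at 0 (size 8, align 4) → ends 8
vy at 8 (size 1, align 1) → ends 9
pad 1 to align 2 for y
y at 10 (size 2, align 2) → ends 12
state at 12 (size 4, align 4) → ends 16
id at 16 (size 4, align 4) → ends 20
vx at 20 (size 2, align 2) → ends 22
team at 22 (size 1, align 1) → ends 23
pad 1 to align 2 for hp
hp at 24 (size 2, align 2) → ends 26
tail pad 2 to reach multiple of 4
total 28 bytes, alignment 4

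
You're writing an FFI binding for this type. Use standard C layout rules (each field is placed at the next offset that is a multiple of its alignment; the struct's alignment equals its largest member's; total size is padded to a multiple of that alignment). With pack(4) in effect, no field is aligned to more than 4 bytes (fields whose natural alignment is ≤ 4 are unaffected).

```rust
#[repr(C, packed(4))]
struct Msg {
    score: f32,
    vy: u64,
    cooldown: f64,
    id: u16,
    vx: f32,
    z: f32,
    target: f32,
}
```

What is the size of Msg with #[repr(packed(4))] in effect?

score at 0 (size 4, align 4) → ends 4
vy at 4 (size 8, align 4) → ends 12
cooldown at 12 (size 8, align 4) → ends 20
id at 20 (size 2, align 2) → ends 22
pad 2 to align 4 for vx
vx at 24 (size 4, align 4) → ends 28
z at 28 (size 4, align 4) → ends 32
target at 32 (size 4, align 4) → ends 36
total 36 bytes, alignment 4

36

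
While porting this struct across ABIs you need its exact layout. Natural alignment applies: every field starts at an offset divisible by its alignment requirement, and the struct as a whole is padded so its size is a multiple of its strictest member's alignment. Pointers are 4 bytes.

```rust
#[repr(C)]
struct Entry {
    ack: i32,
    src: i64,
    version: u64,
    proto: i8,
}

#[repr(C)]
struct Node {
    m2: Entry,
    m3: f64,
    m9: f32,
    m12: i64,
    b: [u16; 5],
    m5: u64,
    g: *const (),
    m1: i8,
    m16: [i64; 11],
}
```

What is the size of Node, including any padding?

176 bytes

Entry: 0..4  ack  (4B, 4-aligned); 4..8  -- padding (4B); 8..16  src  (8B, 8-aligned); 16..24  version  (8B, 8-aligned); 24..25  proto  (1B, 1-aligned); 25..32  -- tail padding (7B); sizeof = 32, alignof = 8
0..32  m2  (32B, 8-aligned)
32..40  m3  (8B, 8-aligned)
40..44  m9  (4B, 4-aligned)
44..48  -- padding (4B)
48..56  m12  (8B, 8-aligned)
56..66  b  (10B, 2-aligned)
66..72  -- padding (6B)
72..80  m5  (8B, 8-aligned)
80..84  g  (4B, 4-aligned)
84..85  m1  (1B, 1-aligned)
85..88  -- padding (3B)
88..176  m16  (88B, 8-aligned)
sizeof = 176, alignof = 8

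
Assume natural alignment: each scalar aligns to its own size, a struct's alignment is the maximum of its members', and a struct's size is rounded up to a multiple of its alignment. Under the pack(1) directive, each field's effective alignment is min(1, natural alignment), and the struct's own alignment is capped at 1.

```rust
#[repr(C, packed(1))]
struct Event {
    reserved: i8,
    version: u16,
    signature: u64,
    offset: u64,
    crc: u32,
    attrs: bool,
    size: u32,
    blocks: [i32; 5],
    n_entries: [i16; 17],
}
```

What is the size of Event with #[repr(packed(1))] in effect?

0..1  reserved  (1B, 1-aligned)
1..3  version  (2B, 1-aligned)
3..11  signature  (8B, 1-aligned)
11..19  offset  (8B, 1-aligned)
19..23  crc  (4B, 1-aligned)
23..24  attrs  (1B, 1-aligned)
24..28  size  (4B, 1-aligned)
28..48  blocks  (20B, 1-aligned)
48..82  n_entries  (34B, 1-aligned)
sizeof = 82, alignof = 1

82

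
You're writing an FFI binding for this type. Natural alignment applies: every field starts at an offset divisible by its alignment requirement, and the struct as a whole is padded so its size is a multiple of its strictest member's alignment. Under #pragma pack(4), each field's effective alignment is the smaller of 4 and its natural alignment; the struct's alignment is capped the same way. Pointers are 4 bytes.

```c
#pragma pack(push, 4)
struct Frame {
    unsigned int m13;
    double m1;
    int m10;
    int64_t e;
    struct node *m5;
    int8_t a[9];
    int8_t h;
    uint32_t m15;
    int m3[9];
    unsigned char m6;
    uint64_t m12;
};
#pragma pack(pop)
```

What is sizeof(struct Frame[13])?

0..4  m13  (4B, 4-aligned)
4..12  m1  (8B, 4-aligned)
12..16  m10  (4B, 4-aligned)
16..24  e  (8B, 4-aligned)
24..28  m5  (4B, 4-aligned)
28..37  a  (9B, 1-aligned)
37..38  h  (1B, 1-aligned)
38..40  -- padding (2B)
40..44  m15  (4B, 4-aligned)
44..80  m3  (36B, 4-aligned)
80..81  m6  (1B, 1-aligned)
81..84  -- padding (3B)
84..92  m12  (8B, 4-aligned)
sizeof = 92, alignof = 4
array of 13: 13 × 92 = 1196

1196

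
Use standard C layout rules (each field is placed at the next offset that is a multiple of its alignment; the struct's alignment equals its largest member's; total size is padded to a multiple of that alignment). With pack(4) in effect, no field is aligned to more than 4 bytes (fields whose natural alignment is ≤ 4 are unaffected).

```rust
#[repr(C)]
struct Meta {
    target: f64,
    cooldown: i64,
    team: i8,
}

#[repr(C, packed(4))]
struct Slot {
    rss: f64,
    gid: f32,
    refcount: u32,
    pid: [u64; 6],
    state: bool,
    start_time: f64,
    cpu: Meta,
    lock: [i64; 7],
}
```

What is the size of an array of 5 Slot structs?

780

Meta: @0: target [8B, align 8] → 8; @8: cooldown [8B, align 8] → 16; @16: team [1B, align 1] → 17; +7 tail pad (align 8); size 24, align 8
@0: rss [8B, align 4] → 8
@8: gid [4B, align 4] → 12
@12: refcount [4B, align 4] → 16
@16: pid [48B, align 4] → 64
@64: state [1B, align 1] → 65
+3 pad (align 4)
@68: start_time [8B, align 4] → 76
@76: cpu [24B, align 4] → 100
@100: lock [56B, align 4] → 156
size 156, align 4
array of 5: 5 × 156 = 780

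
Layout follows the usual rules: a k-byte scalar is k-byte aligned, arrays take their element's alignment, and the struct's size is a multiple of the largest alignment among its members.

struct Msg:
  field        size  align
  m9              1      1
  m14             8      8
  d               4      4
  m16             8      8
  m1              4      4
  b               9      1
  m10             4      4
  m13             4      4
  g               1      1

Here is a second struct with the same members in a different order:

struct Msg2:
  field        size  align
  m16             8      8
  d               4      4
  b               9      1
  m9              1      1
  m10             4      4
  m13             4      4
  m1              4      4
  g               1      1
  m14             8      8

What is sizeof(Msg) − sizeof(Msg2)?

@0: m9 [1B, align 1] → 1
+7 pad (align 8)
@8: m14 [8B, align 8] → 16
@16: d [4B, align 4] → 20
+4 pad (align 8)
@24: m16 [8B, align 8] → 32
@32: m1 [4B, align 4] → 36
@36: b [9B, align 1] → 45
+3 pad (align 4)
@48: m10 [4B, align 4] → 52
@52: m13 [4B, align 4] → 56
@56: g [1B, align 1] → 57
+7 tail pad (align 8)
size 64, align 8
— Msg2 —
@0: m16 [8B, align 8] → 8
@8: d [4B, align 4] → 12
@12: b [9B, align 1] → 21
@21: m9 [1B, align 1] → 22
+2 pad (align 4)
@24: m10 [4B, align 4] → 28
@28: m13 [4B, align 4] → 32
@32: m1 [4B, align 4] → 36
@36: g [1B, align 1] → 37
+3 pad (align 8)
@40: m14 [8B, align 8] → 48
size 48, align 8
64 − 48 = 16

16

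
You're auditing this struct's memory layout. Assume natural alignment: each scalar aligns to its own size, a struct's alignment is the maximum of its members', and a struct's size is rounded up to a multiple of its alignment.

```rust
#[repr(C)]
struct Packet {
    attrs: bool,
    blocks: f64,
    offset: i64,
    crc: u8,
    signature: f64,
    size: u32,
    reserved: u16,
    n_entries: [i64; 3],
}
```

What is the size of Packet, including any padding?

attrs at 0 (size 1, align 1) → ends 1
pad 7 to align 8 for blocks
blocks at 8 (size 8, align 8) → ends 16
offset at 16 (size 8, align 8) → ends 24
crc at 24 (size 1, align 1) → ends 25
pad 7 to align 8 for signature
signature at 32 (size 8, align 8) → ends 40
size at 40 (size 4, align 4) → ends 44
reserved at 44 (size 2, align 2) → ends 46
pad 2 to align 8 for n_entries
n_entries at 48 (size 24, align 8) → ends 72
total 72 bytes, alignment 8

72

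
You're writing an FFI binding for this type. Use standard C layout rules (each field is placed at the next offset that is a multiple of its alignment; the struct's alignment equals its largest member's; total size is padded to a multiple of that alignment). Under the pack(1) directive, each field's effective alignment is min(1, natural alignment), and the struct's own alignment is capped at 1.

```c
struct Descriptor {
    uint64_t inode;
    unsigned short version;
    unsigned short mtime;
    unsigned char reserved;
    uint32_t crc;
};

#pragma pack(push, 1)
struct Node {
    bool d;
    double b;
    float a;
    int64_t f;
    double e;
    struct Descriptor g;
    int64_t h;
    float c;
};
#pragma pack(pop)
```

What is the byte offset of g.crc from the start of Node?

45

Descriptor: 0..8  inode  (8B, 8-aligned); 8..10  version  (2B, 2-aligned); 10..12  mtime  (2B, 2-aligned); 12..13  reserved  (1B, 1-aligned); 13..16  -- padding (3B); 16..20  crc  (4B, 4-aligned); 20..24  -- tail padding (4B); sizeof = 24, alignof = 8
0..1  d  (1B, 1-aligned)
1..9  b  (8B, 1-aligned)
9..13  a  (4B, 1-aligned)
13..21  f  (8B, 1-aligned)
21..29  e  (8B, 1-aligned)
29..53  g  (24B, 1-aligned)
within Descriptor: crc at 16
29 + 16 = 45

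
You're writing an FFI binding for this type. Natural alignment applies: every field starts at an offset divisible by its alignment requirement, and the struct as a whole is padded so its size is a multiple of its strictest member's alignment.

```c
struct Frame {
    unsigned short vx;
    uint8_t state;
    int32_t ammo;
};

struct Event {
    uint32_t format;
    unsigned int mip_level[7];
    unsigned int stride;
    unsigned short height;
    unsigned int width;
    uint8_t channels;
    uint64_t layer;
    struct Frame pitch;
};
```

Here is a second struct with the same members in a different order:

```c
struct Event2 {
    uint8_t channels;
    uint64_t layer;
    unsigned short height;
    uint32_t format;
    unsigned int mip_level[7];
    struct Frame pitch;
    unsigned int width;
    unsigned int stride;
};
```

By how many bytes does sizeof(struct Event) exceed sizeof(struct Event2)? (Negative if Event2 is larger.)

Frame: vx at 0 (size 2, align 2) → ends 2; state at 2 (size 1, align 1) → ends 3; pad 1 to align 4 for ammo; ammo at 4 (size 4, align 4) → ends 8; total 8 bytes, alignment 4
format at 0 (size 4, align 4) → ends 4
mip_level at 4 (size 28, align 4) → ends 32
stride at 32 (size 4, align 4) → ends 36
height at 36 (size 2, align 2) → ends 38
pad 2 to align 4 for width
width at 40 (size 4, align 4) → ends 44
channels at 44 (size 1, align 1) → ends 45
pad 3 to align 8 for layer
layer at 48 (size 8, align 8) → ends 56
pitch at 56 (size 8, align 4) → ends 64
total 64 bytes, alignment 8
— Event2 —
channels at 0 (size 1, align 1) → ends 1
pad 7 to align 8 for layer
layer at 8 (size 8, align 8) → ends 16
height at 16 (size 2, align 2) → ends 18
pad 2 to align 4 for format
format at 20 (size 4, align 4) → ends 24
mip_level at 24 (size 28, align 4) → ends 52
pitch at 52 (size 8, align 4) → ends 60
width at 60 (size 4, align 4) → ends 64
stride at 64 (size 4, align 4) → ends 68
tail pad 4 to reach multiple of 8
total 72 bytes, alignment 8
64 − 72 = -8

-8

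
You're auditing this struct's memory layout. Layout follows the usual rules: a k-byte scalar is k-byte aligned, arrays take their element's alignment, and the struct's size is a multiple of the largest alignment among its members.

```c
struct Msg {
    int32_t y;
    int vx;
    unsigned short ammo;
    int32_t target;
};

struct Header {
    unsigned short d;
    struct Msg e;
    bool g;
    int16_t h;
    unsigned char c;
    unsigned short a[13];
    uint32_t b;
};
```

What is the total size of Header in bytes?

56

Msg: y at 0 (size 4, align 4) → ends 4; vx at 4 (size 4, align 4) → ends 8; ammo at 8 (size 2, align 2) → ends 10; pad 2 to align 4 for target; target at 12 (size 4, align 4) → ends 16; total 16 bytes, alignment 4
d at 0 (size 2, align 2) → ends 2
pad 2 to align 4 for e
e at 4 (size 16, align 4) → ends 20
g at 20 (size 1, align 1) → ends 21
pad 1 to align 2 for h
h at 22 (size 2, align 2) → ends 24
c at 24 (size 1, align 1) → ends 25
pad 1 to align 2 for a
a at 26 (size 26, align 2) → ends 52
b at 52 (size 4, align 4) → ends 56
total 56 bytes, alignment 4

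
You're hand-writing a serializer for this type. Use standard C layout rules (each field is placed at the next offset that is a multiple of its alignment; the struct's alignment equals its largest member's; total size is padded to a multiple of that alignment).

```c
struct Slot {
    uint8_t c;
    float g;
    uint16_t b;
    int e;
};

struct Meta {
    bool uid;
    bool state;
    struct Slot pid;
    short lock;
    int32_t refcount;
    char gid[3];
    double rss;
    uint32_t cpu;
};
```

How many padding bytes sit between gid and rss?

1

Slot: @0: c [1B, align 1] → 1; +3 pad (align 4); @4: g [4B, align 4] → 8; @8: b [2B, align 2] → 10; +2 pad (align 4); @12: e [4B, align 4] → 16; size 16, align 4
@0: uid [1B, align 1] → 1
@1: state [1B, align 1] → 2
+2 pad (align 4)
@4: pid [16B, align 4] → 20
@20: lock [2B, align 2] → 22
+2 pad (align 4)
@24: refcount [4B, align 4] → 28
@28: gid [3B, align 1] → 31
+1 pad (align 8)
@32: rss [8B, align 8] → 40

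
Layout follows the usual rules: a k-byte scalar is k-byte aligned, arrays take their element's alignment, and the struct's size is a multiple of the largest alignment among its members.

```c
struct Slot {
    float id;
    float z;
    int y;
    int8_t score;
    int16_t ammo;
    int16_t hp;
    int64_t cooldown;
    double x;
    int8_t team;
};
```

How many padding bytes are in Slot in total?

0..4  id  (4B, 4-aligned)
4..8  z  (4B, 4-aligned)
8..12  y  (4B, 4-aligned)
12..13  score  (1B, 1-aligned)
13..14  -- padding (1B)
14..16  ammo  (2B, 2-aligned)
16..18  hp  (2B, 2-aligned)
18..24  -- padding (6B)
24..32  cooldown  (8B, 8-aligned)
32..40  x  (8B, 8-aligned)
40..41  team  (1B, 1-aligned)
41..48  -- tail padding (7B)
sizeof = 48, alignof = 8
data bytes 34, size 48 → padding 14

14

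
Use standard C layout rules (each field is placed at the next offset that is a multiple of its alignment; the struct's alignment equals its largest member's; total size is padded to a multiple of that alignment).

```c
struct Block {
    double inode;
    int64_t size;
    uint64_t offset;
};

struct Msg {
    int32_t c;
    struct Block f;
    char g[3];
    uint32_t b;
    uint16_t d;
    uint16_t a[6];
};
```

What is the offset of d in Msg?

40

Block: 0..8  inode  (8B, 8-aligned); 8..16  size  (8B, 8-aligned); 16..24  offset  (8B, 8-aligned); sizeof = 24, alignof = 8
0..4  c  (4B, 4-aligned)
4..8  -- padding (4B)
8..32  f  (24B, 8-aligned)
32..35  g  (3B, 1-aligned)
35..36  -- padding (1B)
36..40  b  (4B, 4-aligned)
40..42  d  (2B, 2-aligned)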